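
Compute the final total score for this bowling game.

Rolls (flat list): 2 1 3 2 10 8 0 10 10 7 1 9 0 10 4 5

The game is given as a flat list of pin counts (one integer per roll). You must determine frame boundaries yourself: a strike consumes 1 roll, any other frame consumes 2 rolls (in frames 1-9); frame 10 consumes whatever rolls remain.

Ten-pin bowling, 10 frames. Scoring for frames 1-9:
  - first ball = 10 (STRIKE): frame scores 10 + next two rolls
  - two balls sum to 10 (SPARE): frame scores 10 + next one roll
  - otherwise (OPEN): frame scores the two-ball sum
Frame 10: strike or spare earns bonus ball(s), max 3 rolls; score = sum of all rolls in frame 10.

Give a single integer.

Frame 1: OPEN (2+1=3). Cumulative: 3
Frame 2: OPEN (3+2=5). Cumulative: 8
Frame 3: STRIKE. 10 + next two rolls (8+0) = 18. Cumulative: 26
Frame 4: OPEN (8+0=8). Cumulative: 34
Frame 5: STRIKE. 10 + next two rolls (10+7) = 27. Cumulative: 61
Frame 6: STRIKE. 10 + next two rolls (7+1) = 18. Cumulative: 79
Frame 7: OPEN (7+1=8). Cumulative: 87
Frame 8: OPEN (9+0=9). Cumulative: 96
Frame 9: STRIKE. 10 + next two rolls (4+5) = 19. Cumulative: 115
Frame 10: OPEN. Sum of all frame-10 rolls (4+5) = 9. Cumulative: 124

Answer: 124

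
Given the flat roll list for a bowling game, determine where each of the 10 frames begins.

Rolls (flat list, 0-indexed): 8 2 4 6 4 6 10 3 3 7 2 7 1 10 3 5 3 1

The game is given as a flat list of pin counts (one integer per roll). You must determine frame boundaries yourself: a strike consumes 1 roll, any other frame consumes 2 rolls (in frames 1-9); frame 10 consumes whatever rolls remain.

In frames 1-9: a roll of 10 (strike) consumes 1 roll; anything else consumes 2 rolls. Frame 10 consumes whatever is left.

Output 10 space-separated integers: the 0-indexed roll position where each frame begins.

Frame 1 starts at roll index 0: rolls=8,2 (sum=10), consumes 2 rolls
Frame 2 starts at roll index 2: rolls=4,6 (sum=10), consumes 2 rolls
Frame 3 starts at roll index 4: rolls=4,6 (sum=10), consumes 2 rolls
Frame 4 starts at roll index 6: roll=10 (strike), consumes 1 roll
Frame 5 starts at roll index 7: rolls=3,3 (sum=6), consumes 2 rolls
Frame 6 starts at roll index 9: rolls=7,2 (sum=9), consumes 2 rolls
Frame 7 starts at roll index 11: rolls=7,1 (sum=8), consumes 2 rolls
Frame 8 starts at roll index 13: roll=10 (strike), consumes 1 roll
Frame 9 starts at roll index 14: rolls=3,5 (sum=8), consumes 2 rolls
Frame 10 starts at roll index 16: 2 remaining rolls

Answer: 0 2 4 6 7 9 11 13 14 16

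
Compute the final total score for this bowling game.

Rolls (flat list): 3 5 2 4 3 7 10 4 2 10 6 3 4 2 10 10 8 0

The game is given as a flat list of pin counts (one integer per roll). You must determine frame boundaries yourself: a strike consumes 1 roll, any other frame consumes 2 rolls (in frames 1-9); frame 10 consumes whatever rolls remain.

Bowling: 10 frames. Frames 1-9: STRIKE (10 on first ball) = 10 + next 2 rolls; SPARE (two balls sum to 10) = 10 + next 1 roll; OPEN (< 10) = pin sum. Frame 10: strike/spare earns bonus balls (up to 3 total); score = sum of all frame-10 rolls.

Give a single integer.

Frame 1: OPEN (3+5=8). Cumulative: 8
Frame 2: OPEN (2+4=6). Cumulative: 14
Frame 3: SPARE (3+7=10). 10 + next roll (10) = 20. Cumulative: 34
Frame 4: STRIKE. 10 + next two rolls (4+2) = 16. Cumulative: 50
Frame 5: OPEN (4+2=6). Cumulative: 56
Frame 6: STRIKE. 10 + next two rolls (6+3) = 19. Cumulative: 75
Frame 7: OPEN (6+3=9). Cumulative: 84
Frame 8: OPEN (4+2=6). Cumulative: 90
Frame 9: STRIKE. 10 + next two rolls (10+8) = 28. Cumulative: 118
Frame 10: STRIKE. Sum of all frame-10 rolls (10+8+0) = 18. Cumulative: 136

Answer: 136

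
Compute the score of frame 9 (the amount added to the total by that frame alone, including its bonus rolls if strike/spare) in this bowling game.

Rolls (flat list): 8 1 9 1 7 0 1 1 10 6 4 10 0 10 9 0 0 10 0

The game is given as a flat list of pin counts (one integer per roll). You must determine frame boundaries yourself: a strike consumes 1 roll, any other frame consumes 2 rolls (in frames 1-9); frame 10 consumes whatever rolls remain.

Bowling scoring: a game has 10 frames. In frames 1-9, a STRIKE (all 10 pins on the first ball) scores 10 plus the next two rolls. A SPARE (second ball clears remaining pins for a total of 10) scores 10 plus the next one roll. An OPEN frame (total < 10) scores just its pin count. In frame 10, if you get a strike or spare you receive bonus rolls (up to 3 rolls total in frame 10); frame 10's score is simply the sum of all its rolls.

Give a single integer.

Answer: 9

Derivation:
Frame 1: OPEN (8+1=9). Cumulative: 9
Frame 2: SPARE (9+1=10). 10 + next roll (7) = 17. Cumulative: 26
Frame 3: OPEN (7+0=7). Cumulative: 33
Frame 4: OPEN (1+1=2). Cumulative: 35
Frame 5: STRIKE. 10 + next two rolls (6+4) = 20. Cumulative: 55
Frame 6: SPARE (6+4=10). 10 + next roll (10) = 20. Cumulative: 75
Frame 7: STRIKE. 10 + next two rolls (0+10) = 20. Cumulative: 95
Frame 8: SPARE (0+10=10). 10 + next roll (9) = 19. Cumulative: 114
Frame 9: OPEN (9+0=9). Cumulative: 123
Frame 10: SPARE. Sum of all frame-10 rolls (0+10+0) = 10. Cumulative: 133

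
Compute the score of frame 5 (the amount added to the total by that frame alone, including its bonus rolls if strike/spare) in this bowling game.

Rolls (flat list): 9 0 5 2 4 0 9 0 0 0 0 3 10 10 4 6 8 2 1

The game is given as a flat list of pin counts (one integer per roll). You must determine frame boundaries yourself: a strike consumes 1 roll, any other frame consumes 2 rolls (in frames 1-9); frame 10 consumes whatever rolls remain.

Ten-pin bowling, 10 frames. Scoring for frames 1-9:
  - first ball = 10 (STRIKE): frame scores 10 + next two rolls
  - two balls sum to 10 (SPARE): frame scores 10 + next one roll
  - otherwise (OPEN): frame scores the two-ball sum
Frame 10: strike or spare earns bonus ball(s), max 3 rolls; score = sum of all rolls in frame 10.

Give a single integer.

Frame 1: OPEN (9+0=9). Cumulative: 9
Frame 2: OPEN (5+2=7). Cumulative: 16
Frame 3: OPEN (4+0=4). Cumulative: 20
Frame 4: OPEN (9+0=9). Cumulative: 29
Frame 5: OPEN (0+0=0). Cumulative: 29
Frame 6: OPEN (0+3=3). Cumulative: 32
Frame 7: STRIKE. 10 + next two rolls (10+4) = 24. Cumulative: 56

Answer: 0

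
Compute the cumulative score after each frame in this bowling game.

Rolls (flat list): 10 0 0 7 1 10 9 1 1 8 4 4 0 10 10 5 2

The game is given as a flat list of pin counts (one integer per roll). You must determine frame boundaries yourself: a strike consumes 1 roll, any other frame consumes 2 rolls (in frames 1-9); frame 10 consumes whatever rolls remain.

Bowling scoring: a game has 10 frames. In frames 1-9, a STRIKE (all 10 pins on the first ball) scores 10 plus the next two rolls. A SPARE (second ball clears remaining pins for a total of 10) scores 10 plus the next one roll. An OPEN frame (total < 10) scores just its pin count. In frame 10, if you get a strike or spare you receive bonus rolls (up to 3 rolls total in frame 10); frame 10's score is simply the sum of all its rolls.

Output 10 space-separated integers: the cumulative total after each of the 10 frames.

Frame 1: STRIKE. 10 + next two rolls (0+0) = 10. Cumulative: 10
Frame 2: OPEN (0+0=0). Cumulative: 10
Frame 3: OPEN (7+1=8). Cumulative: 18
Frame 4: STRIKE. 10 + next two rolls (9+1) = 20. Cumulative: 38
Frame 5: SPARE (9+1=10). 10 + next roll (1) = 11. Cumulative: 49
Frame 6: OPEN (1+8=9). Cumulative: 58
Frame 7: OPEN (4+4=8). Cumulative: 66
Frame 8: SPARE (0+10=10). 10 + next roll (10) = 20. Cumulative: 86
Frame 9: STRIKE. 10 + next two rolls (5+2) = 17. Cumulative: 103
Frame 10: OPEN. Sum of all frame-10 rolls (5+2) = 7. Cumulative: 110

Answer: 10 10 18 38 49 58 66 86 103 110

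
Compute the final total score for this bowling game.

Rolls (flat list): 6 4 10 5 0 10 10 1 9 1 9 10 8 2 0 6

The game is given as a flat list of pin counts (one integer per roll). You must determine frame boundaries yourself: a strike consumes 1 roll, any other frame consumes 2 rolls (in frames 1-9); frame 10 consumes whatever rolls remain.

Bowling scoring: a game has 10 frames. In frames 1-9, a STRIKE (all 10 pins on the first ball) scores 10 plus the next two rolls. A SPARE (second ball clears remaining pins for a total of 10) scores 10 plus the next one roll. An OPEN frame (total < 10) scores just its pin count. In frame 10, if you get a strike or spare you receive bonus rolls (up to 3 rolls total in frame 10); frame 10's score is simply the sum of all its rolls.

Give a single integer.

Frame 1: SPARE (6+4=10). 10 + next roll (10) = 20. Cumulative: 20
Frame 2: STRIKE. 10 + next two rolls (5+0) = 15. Cumulative: 35
Frame 3: OPEN (5+0=5). Cumulative: 40
Frame 4: STRIKE. 10 + next two rolls (10+1) = 21. Cumulative: 61
Frame 5: STRIKE. 10 + next two rolls (1+9) = 20. Cumulative: 81
Frame 6: SPARE (1+9=10). 10 + next roll (1) = 11. Cumulative: 92
Frame 7: SPARE (1+9=10). 10 + next roll (10) = 20. Cumulative: 112
Frame 8: STRIKE. 10 + next two rolls (8+2) = 20. Cumulative: 132
Frame 9: SPARE (8+2=10). 10 + next roll (0) = 10. Cumulative: 142
Frame 10: OPEN. Sum of all frame-10 rolls (0+6) = 6. Cumulative: 148

Answer: 148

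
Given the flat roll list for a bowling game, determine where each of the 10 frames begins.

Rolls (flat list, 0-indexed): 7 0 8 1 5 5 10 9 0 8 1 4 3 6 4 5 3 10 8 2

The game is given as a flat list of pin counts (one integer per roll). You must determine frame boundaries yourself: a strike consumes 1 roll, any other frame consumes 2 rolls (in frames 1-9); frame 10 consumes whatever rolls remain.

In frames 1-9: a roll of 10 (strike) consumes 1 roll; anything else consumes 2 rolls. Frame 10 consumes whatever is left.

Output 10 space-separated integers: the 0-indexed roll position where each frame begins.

Answer: 0 2 4 6 7 9 11 13 15 17

Derivation:
Frame 1 starts at roll index 0: rolls=7,0 (sum=7), consumes 2 rolls
Frame 2 starts at roll index 2: rolls=8,1 (sum=9), consumes 2 rolls
Frame 3 starts at roll index 4: rolls=5,5 (sum=10), consumes 2 rolls
Frame 4 starts at roll index 6: roll=10 (strike), consumes 1 roll
Frame 5 starts at roll index 7: rolls=9,0 (sum=9), consumes 2 rolls
Frame 6 starts at roll index 9: rolls=8,1 (sum=9), consumes 2 rolls
Frame 7 starts at roll index 11: rolls=4,3 (sum=7), consumes 2 rolls
Frame 8 starts at roll index 13: rolls=6,4 (sum=10), consumes 2 rolls
Frame 9 starts at roll index 15: rolls=5,3 (sum=8), consumes 2 rolls
Frame 10 starts at roll index 17: 3 remaining rolls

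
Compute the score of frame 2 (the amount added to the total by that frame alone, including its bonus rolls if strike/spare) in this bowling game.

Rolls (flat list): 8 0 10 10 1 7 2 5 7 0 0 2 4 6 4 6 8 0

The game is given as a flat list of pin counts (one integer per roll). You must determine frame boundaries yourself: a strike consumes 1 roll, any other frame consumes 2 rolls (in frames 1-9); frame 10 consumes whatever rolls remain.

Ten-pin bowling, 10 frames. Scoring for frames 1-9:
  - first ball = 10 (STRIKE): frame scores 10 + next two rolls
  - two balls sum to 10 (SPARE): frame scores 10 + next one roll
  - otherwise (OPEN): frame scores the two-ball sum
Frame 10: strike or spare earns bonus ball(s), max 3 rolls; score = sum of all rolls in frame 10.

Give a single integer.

Answer: 21

Derivation:
Frame 1: OPEN (8+0=8). Cumulative: 8
Frame 2: STRIKE. 10 + next two rolls (10+1) = 21. Cumulative: 29
Frame 3: STRIKE. 10 + next two rolls (1+7) = 18. Cumulative: 47
Frame 4: OPEN (1+7=8). Cumulative: 55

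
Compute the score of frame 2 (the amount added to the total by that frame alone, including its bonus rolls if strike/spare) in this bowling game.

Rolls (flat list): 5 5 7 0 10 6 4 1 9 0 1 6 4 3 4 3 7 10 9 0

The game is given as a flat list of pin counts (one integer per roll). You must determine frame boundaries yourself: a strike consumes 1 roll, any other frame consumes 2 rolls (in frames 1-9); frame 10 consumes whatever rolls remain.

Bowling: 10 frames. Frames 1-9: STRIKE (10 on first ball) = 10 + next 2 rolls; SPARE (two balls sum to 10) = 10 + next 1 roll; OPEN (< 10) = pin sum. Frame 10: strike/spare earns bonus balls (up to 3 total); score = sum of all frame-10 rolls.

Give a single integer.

Answer: 7

Derivation:
Frame 1: SPARE (5+5=10). 10 + next roll (7) = 17. Cumulative: 17
Frame 2: OPEN (7+0=7). Cumulative: 24
Frame 3: STRIKE. 10 + next two rolls (6+4) = 20. Cumulative: 44
Frame 4: SPARE (6+4=10). 10 + next roll (1) = 11. Cumulative: 55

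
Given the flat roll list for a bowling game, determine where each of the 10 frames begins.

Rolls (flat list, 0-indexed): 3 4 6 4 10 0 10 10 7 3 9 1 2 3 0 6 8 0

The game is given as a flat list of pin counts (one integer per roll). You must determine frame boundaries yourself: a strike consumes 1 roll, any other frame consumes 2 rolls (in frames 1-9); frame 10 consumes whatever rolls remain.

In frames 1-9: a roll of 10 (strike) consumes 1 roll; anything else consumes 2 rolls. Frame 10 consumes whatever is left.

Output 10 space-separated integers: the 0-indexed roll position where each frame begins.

Answer: 0 2 4 5 7 8 10 12 14 16

Derivation:
Frame 1 starts at roll index 0: rolls=3,4 (sum=7), consumes 2 rolls
Frame 2 starts at roll index 2: rolls=6,4 (sum=10), consumes 2 rolls
Frame 3 starts at roll index 4: roll=10 (strike), consumes 1 roll
Frame 4 starts at roll index 5: rolls=0,10 (sum=10), consumes 2 rolls
Frame 5 starts at roll index 7: roll=10 (strike), consumes 1 roll
Frame 6 starts at roll index 8: rolls=7,3 (sum=10), consumes 2 rolls
Frame 7 starts at roll index 10: rolls=9,1 (sum=10), consumes 2 rolls
Frame 8 starts at roll index 12: rolls=2,3 (sum=5), consumes 2 rolls
Frame 9 starts at roll index 14: rolls=0,6 (sum=6), consumes 2 rolls
Frame 10 starts at roll index 16: 2 remaining rolls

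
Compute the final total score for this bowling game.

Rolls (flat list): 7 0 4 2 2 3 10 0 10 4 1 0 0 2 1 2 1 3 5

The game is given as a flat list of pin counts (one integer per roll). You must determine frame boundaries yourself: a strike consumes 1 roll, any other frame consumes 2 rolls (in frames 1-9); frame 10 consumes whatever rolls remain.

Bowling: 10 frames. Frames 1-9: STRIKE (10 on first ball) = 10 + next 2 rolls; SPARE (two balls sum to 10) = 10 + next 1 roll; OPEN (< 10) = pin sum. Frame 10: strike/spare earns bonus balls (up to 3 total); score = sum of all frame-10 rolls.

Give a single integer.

Frame 1: OPEN (7+0=7). Cumulative: 7
Frame 2: OPEN (4+2=6). Cumulative: 13
Frame 3: OPEN (2+3=5). Cumulative: 18
Frame 4: STRIKE. 10 + next two rolls (0+10) = 20. Cumulative: 38
Frame 5: SPARE (0+10=10). 10 + next roll (4) = 14. Cumulative: 52
Frame 6: OPEN (4+1=5). Cumulative: 57
Frame 7: OPEN (0+0=0). Cumulative: 57
Frame 8: OPEN (2+1=3). Cumulative: 60
Frame 9: OPEN (2+1=3). Cumulative: 63
Frame 10: OPEN. Sum of all frame-10 rolls (3+5) = 8. Cumulative: 71

Answer: 71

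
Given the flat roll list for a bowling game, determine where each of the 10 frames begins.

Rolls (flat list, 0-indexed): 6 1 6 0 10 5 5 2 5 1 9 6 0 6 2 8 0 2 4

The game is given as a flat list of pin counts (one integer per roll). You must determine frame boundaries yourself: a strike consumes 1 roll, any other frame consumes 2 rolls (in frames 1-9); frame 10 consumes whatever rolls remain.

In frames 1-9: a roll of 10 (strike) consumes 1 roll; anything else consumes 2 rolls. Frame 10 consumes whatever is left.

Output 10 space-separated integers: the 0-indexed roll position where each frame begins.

Answer: 0 2 4 5 7 9 11 13 15 17

Derivation:
Frame 1 starts at roll index 0: rolls=6,1 (sum=7), consumes 2 rolls
Frame 2 starts at roll index 2: rolls=6,0 (sum=6), consumes 2 rolls
Frame 3 starts at roll index 4: roll=10 (strike), consumes 1 roll
Frame 4 starts at roll index 5: rolls=5,5 (sum=10), consumes 2 rolls
Frame 5 starts at roll index 7: rolls=2,5 (sum=7), consumes 2 rolls
Frame 6 starts at roll index 9: rolls=1,9 (sum=10), consumes 2 rolls
Frame 7 starts at roll index 11: rolls=6,0 (sum=6), consumes 2 rolls
Frame 8 starts at roll index 13: rolls=6,2 (sum=8), consumes 2 rolls
Frame 9 starts at roll index 15: rolls=8,0 (sum=8), consumes 2 rolls
Frame 10 starts at roll index 17: 2 remaining rolls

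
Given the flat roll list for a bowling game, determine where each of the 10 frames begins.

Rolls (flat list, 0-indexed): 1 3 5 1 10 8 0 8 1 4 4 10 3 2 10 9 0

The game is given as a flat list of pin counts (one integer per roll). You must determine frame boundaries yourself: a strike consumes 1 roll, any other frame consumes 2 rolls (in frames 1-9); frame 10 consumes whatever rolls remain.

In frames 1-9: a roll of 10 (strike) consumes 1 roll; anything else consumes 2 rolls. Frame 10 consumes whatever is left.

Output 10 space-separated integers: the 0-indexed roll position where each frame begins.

Frame 1 starts at roll index 0: rolls=1,3 (sum=4), consumes 2 rolls
Frame 2 starts at roll index 2: rolls=5,1 (sum=6), consumes 2 rolls
Frame 3 starts at roll index 4: roll=10 (strike), consumes 1 roll
Frame 4 starts at roll index 5: rolls=8,0 (sum=8), consumes 2 rolls
Frame 5 starts at roll index 7: rolls=8,1 (sum=9), consumes 2 rolls
Frame 6 starts at roll index 9: rolls=4,4 (sum=8), consumes 2 rolls
Frame 7 starts at roll index 11: roll=10 (strike), consumes 1 roll
Frame 8 starts at roll index 12: rolls=3,2 (sum=5), consumes 2 rolls
Frame 9 starts at roll index 14: roll=10 (strike), consumes 1 roll
Frame 10 starts at roll index 15: 2 remaining rolls

Answer: 0 2 4 5 7 9 11 12 14 15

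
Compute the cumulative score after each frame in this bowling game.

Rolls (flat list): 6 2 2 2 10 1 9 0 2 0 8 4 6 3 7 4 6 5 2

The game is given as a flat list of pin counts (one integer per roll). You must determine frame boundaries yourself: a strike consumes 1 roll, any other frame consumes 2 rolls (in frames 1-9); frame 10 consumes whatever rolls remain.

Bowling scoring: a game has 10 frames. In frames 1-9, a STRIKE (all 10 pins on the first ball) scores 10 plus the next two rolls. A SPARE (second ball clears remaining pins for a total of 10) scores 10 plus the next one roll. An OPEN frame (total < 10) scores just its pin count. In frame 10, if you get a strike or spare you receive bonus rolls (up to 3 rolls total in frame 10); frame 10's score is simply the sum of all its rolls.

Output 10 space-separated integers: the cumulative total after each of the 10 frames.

Frame 1: OPEN (6+2=8). Cumulative: 8
Frame 2: OPEN (2+2=4). Cumulative: 12
Frame 3: STRIKE. 10 + next two rolls (1+9) = 20. Cumulative: 32
Frame 4: SPARE (1+9=10). 10 + next roll (0) = 10. Cumulative: 42
Frame 5: OPEN (0+2=2). Cumulative: 44
Frame 6: OPEN (0+8=8). Cumulative: 52
Frame 7: SPARE (4+6=10). 10 + next roll (3) = 13. Cumulative: 65
Frame 8: SPARE (3+7=10). 10 + next roll (4) = 14. Cumulative: 79
Frame 9: SPARE (4+6=10). 10 + next roll (5) = 15. Cumulative: 94
Frame 10: OPEN. Sum of all frame-10 rolls (5+2) = 7. Cumulative: 101

Answer: 8 12 32 42 44 52 65 79 94 101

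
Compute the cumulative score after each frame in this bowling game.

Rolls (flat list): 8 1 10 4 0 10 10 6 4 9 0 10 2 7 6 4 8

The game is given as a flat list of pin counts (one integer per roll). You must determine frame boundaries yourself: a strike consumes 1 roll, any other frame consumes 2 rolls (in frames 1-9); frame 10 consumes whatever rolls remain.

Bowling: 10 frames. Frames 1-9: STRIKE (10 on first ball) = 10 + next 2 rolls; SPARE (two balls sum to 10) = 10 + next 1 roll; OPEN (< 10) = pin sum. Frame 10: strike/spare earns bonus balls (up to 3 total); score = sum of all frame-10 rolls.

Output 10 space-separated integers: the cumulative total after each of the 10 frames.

Frame 1: OPEN (8+1=9). Cumulative: 9
Frame 2: STRIKE. 10 + next two rolls (4+0) = 14. Cumulative: 23
Frame 3: OPEN (4+0=4). Cumulative: 27
Frame 4: STRIKE. 10 + next two rolls (10+6) = 26. Cumulative: 53
Frame 5: STRIKE. 10 + next two rolls (6+4) = 20. Cumulative: 73
Frame 6: SPARE (6+4=10). 10 + next roll (9) = 19. Cumulative: 92
Frame 7: OPEN (9+0=9). Cumulative: 101
Frame 8: STRIKE. 10 + next two rolls (2+7) = 19. Cumulative: 120
Frame 9: OPEN (2+7=9). Cumulative: 129
Frame 10: SPARE. Sum of all frame-10 rolls (6+4+8) = 18. Cumulative: 147

Answer: 9 23 27 53 73 92 101 120 129 147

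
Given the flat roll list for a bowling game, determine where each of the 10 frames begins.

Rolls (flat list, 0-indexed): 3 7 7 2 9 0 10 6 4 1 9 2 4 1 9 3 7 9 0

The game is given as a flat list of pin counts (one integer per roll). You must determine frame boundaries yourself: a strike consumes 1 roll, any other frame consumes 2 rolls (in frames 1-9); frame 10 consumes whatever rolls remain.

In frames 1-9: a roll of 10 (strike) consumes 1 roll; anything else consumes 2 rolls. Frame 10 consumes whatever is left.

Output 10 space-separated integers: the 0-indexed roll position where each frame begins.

Frame 1 starts at roll index 0: rolls=3,7 (sum=10), consumes 2 rolls
Frame 2 starts at roll index 2: rolls=7,2 (sum=9), consumes 2 rolls
Frame 3 starts at roll index 4: rolls=9,0 (sum=9), consumes 2 rolls
Frame 4 starts at roll index 6: roll=10 (strike), consumes 1 roll
Frame 5 starts at roll index 7: rolls=6,4 (sum=10), consumes 2 rolls
Frame 6 starts at roll index 9: rolls=1,9 (sum=10), consumes 2 rolls
Frame 7 starts at roll index 11: rolls=2,4 (sum=6), consumes 2 rolls
Frame 8 starts at roll index 13: rolls=1,9 (sum=10), consumes 2 rolls
Frame 9 starts at roll index 15: rolls=3,7 (sum=10), consumes 2 rolls
Frame 10 starts at roll index 17: 2 remaining rolls

Answer: 0 2 4 6 7 9 11 13 15 17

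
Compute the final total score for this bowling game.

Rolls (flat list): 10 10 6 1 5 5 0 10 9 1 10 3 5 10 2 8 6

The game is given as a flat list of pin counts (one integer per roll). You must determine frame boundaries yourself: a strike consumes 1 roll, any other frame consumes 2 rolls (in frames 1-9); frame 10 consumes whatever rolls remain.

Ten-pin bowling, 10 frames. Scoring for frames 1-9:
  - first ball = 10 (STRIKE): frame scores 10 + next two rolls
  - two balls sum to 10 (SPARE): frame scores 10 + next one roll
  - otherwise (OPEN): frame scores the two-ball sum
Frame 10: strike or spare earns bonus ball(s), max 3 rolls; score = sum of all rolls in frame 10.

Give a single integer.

Frame 1: STRIKE. 10 + next two rolls (10+6) = 26. Cumulative: 26
Frame 2: STRIKE. 10 + next two rolls (6+1) = 17. Cumulative: 43
Frame 3: OPEN (6+1=7). Cumulative: 50
Frame 4: SPARE (5+5=10). 10 + next roll (0) = 10. Cumulative: 60
Frame 5: SPARE (0+10=10). 10 + next roll (9) = 19. Cumulative: 79
Frame 6: SPARE (9+1=10). 10 + next roll (10) = 20. Cumulative: 99
Frame 7: STRIKE. 10 + next two rolls (3+5) = 18. Cumulative: 117
Frame 8: OPEN (3+5=8). Cumulative: 125
Frame 9: STRIKE. 10 + next two rolls (2+8) = 20. Cumulative: 145
Frame 10: SPARE. Sum of all frame-10 rolls (2+8+6) = 16. Cumulative: 161

Answer: 161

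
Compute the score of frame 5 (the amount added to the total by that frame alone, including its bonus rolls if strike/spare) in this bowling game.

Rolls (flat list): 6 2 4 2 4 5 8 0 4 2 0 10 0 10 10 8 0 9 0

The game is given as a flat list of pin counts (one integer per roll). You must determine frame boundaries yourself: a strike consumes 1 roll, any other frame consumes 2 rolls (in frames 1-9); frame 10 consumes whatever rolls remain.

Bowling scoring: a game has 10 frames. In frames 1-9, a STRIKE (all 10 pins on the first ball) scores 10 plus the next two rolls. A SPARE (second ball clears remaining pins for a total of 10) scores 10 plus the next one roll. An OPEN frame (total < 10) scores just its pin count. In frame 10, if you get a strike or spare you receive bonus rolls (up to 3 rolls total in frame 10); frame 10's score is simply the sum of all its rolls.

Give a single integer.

Answer: 6

Derivation:
Frame 1: OPEN (6+2=8). Cumulative: 8
Frame 2: OPEN (4+2=6). Cumulative: 14
Frame 3: OPEN (4+5=9). Cumulative: 23
Frame 4: OPEN (8+0=8). Cumulative: 31
Frame 5: OPEN (4+2=6). Cumulative: 37
Frame 6: SPARE (0+10=10). 10 + next roll (0) = 10. Cumulative: 47
Frame 7: SPARE (0+10=10). 10 + next roll (10) = 20. Cumulative: 67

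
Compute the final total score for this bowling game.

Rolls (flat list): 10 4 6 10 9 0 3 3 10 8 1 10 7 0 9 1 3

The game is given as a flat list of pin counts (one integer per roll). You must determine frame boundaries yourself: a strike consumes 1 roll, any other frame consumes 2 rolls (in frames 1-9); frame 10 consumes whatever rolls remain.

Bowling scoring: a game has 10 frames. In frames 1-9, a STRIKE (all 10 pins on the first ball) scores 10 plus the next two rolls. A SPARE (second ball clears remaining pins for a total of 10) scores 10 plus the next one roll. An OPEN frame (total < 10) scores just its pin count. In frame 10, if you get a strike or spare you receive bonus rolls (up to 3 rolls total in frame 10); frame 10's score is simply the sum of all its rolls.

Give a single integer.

Frame 1: STRIKE. 10 + next two rolls (4+6) = 20. Cumulative: 20
Frame 2: SPARE (4+6=10). 10 + next roll (10) = 20. Cumulative: 40
Frame 3: STRIKE. 10 + next two rolls (9+0) = 19. Cumulative: 59
Frame 4: OPEN (9+0=9). Cumulative: 68
Frame 5: OPEN (3+3=6). Cumulative: 74
Frame 6: STRIKE. 10 + next two rolls (8+1) = 19. Cumulative: 93
Frame 7: OPEN (8+1=9). Cumulative: 102
Frame 8: STRIKE. 10 + next two rolls (7+0) = 17. Cumulative: 119
Frame 9: OPEN (7+0=7). Cumulative: 126
Frame 10: SPARE. Sum of all frame-10 rolls (9+1+3) = 13. Cumulative: 139

Answer: 139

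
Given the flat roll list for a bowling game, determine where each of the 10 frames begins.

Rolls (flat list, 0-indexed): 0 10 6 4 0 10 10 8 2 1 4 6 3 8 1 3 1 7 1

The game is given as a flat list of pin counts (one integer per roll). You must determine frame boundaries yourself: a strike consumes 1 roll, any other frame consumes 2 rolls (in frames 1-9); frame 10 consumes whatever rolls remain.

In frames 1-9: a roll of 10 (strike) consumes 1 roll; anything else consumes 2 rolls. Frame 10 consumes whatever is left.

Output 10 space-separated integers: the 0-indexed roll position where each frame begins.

Answer: 0 2 4 6 7 9 11 13 15 17

Derivation:
Frame 1 starts at roll index 0: rolls=0,10 (sum=10), consumes 2 rolls
Frame 2 starts at roll index 2: rolls=6,4 (sum=10), consumes 2 rolls
Frame 3 starts at roll index 4: rolls=0,10 (sum=10), consumes 2 rolls
Frame 4 starts at roll index 6: roll=10 (strike), consumes 1 roll
Frame 5 starts at roll index 7: rolls=8,2 (sum=10), consumes 2 rolls
Frame 6 starts at roll index 9: rolls=1,4 (sum=5), consumes 2 rolls
Frame 7 starts at roll index 11: rolls=6,3 (sum=9), consumes 2 rolls
Frame 8 starts at roll index 13: rolls=8,1 (sum=9), consumes 2 rolls
Frame 9 starts at roll index 15: rolls=3,1 (sum=4), consumes 2 rolls
Frame 10 starts at roll index 17: 2 remaining rolls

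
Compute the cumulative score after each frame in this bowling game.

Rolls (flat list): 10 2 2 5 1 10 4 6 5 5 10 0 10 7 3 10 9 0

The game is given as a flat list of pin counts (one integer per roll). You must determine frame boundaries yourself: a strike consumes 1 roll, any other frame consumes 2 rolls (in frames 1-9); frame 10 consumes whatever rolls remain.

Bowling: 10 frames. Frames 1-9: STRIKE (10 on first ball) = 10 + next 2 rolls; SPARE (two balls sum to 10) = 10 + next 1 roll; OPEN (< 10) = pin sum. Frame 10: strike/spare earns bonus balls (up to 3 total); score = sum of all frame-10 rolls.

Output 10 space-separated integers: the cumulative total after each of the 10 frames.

Frame 1: STRIKE. 10 + next two rolls (2+2) = 14. Cumulative: 14
Frame 2: OPEN (2+2=4). Cumulative: 18
Frame 3: OPEN (5+1=6). Cumulative: 24
Frame 4: STRIKE. 10 + next two rolls (4+6) = 20. Cumulative: 44
Frame 5: SPARE (4+6=10). 10 + next roll (5) = 15. Cumulative: 59
Frame 6: SPARE (5+5=10). 10 + next roll (10) = 20. Cumulative: 79
Frame 7: STRIKE. 10 + next two rolls (0+10) = 20. Cumulative: 99
Frame 8: SPARE (0+10=10). 10 + next roll (7) = 17. Cumulative: 116
Frame 9: SPARE (7+3=10). 10 + next roll (10) = 20. Cumulative: 136
Frame 10: STRIKE. Sum of all frame-10 rolls (10+9+0) = 19. Cumulative: 155

Answer: 14 18 24 44 59 79 99 116 136 155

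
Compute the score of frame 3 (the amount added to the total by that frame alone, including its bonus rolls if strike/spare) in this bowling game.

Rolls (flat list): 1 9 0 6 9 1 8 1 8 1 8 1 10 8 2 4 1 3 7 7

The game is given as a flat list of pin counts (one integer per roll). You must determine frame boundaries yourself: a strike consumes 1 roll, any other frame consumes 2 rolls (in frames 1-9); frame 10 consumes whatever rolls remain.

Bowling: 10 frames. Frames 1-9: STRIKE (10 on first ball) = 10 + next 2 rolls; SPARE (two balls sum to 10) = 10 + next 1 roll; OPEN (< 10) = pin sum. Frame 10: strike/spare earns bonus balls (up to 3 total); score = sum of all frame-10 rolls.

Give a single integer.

Answer: 18

Derivation:
Frame 1: SPARE (1+9=10). 10 + next roll (0) = 10. Cumulative: 10
Frame 2: OPEN (0+6=6). Cumulative: 16
Frame 3: SPARE (9+1=10). 10 + next roll (8) = 18. Cumulative: 34
Frame 4: OPEN (8+1=9). Cumulative: 43
Frame 5: OPEN (8+1=9). Cumulative: 52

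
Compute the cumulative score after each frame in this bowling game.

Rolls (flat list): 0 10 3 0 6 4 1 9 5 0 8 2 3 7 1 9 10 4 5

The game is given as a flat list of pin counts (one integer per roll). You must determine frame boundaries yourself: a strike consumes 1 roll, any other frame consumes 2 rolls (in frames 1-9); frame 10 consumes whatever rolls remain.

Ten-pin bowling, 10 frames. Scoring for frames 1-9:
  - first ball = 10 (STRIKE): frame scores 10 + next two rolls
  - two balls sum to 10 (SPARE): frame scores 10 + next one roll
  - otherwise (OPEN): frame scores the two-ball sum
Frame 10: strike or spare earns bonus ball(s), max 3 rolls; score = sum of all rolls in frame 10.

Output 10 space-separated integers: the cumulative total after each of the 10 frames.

Answer: 13 16 27 42 47 60 71 91 110 119

Derivation:
Frame 1: SPARE (0+10=10). 10 + next roll (3) = 13. Cumulative: 13
Frame 2: OPEN (3+0=3). Cumulative: 16
Frame 3: SPARE (6+4=10). 10 + next roll (1) = 11. Cumulative: 27
Frame 4: SPARE (1+9=10). 10 + next roll (5) = 15. Cumulative: 42
Frame 5: OPEN (5+0=5). Cumulative: 47
Frame 6: SPARE (8+2=10). 10 + next roll (3) = 13. Cumulative: 60
Frame 7: SPARE (3+7=10). 10 + next roll (1) = 11. Cumulative: 71
Frame 8: SPARE (1+9=10). 10 + next roll (10) = 20. Cumulative: 91
Frame 9: STRIKE. 10 + next two rolls (4+5) = 19. Cumulative: 110
Frame 10: OPEN. Sum of all frame-10 rolls (4+5) = 9. Cumulative: 119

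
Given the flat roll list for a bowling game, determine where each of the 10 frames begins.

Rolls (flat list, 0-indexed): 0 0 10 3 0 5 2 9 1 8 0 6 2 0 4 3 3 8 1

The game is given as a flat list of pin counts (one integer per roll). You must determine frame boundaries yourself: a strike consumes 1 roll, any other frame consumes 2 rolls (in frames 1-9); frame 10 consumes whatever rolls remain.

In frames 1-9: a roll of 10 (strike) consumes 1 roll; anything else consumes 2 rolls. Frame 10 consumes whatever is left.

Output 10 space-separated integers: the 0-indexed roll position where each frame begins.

Frame 1 starts at roll index 0: rolls=0,0 (sum=0), consumes 2 rolls
Frame 2 starts at roll index 2: roll=10 (strike), consumes 1 roll
Frame 3 starts at roll index 3: rolls=3,0 (sum=3), consumes 2 rolls
Frame 4 starts at roll index 5: rolls=5,2 (sum=7), consumes 2 rolls
Frame 5 starts at roll index 7: rolls=9,1 (sum=10), consumes 2 rolls
Frame 6 starts at roll index 9: rolls=8,0 (sum=8), consumes 2 rolls
Frame 7 starts at roll index 11: rolls=6,2 (sum=8), consumes 2 rolls
Frame 8 starts at roll index 13: rolls=0,4 (sum=4), consumes 2 rolls
Frame 9 starts at roll index 15: rolls=3,3 (sum=6), consumes 2 rolls
Frame 10 starts at roll index 17: 2 remaining rolls

Answer: 0 2 3 5 7 9 11 13 15 17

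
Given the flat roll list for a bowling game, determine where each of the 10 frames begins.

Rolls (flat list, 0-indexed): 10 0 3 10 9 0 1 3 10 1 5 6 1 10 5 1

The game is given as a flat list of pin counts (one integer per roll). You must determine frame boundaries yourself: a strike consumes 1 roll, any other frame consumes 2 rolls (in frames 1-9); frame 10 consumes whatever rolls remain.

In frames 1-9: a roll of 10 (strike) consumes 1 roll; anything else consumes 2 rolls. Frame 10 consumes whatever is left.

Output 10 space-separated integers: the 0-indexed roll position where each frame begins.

Frame 1 starts at roll index 0: roll=10 (strike), consumes 1 roll
Frame 2 starts at roll index 1: rolls=0,3 (sum=3), consumes 2 rolls
Frame 3 starts at roll index 3: roll=10 (strike), consumes 1 roll
Frame 4 starts at roll index 4: rolls=9,0 (sum=9), consumes 2 rolls
Frame 5 starts at roll index 6: rolls=1,3 (sum=4), consumes 2 rolls
Frame 6 starts at roll index 8: roll=10 (strike), consumes 1 roll
Frame 7 starts at roll index 9: rolls=1,5 (sum=6), consumes 2 rolls
Frame 8 starts at roll index 11: rolls=6,1 (sum=7), consumes 2 rolls
Frame 9 starts at roll index 13: roll=10 (strike), consumes 1 roll
Frame 10 starts at roll index 14: 2 remaining rolls

Answer: 0 1 3 4 6 8 9 11 13 14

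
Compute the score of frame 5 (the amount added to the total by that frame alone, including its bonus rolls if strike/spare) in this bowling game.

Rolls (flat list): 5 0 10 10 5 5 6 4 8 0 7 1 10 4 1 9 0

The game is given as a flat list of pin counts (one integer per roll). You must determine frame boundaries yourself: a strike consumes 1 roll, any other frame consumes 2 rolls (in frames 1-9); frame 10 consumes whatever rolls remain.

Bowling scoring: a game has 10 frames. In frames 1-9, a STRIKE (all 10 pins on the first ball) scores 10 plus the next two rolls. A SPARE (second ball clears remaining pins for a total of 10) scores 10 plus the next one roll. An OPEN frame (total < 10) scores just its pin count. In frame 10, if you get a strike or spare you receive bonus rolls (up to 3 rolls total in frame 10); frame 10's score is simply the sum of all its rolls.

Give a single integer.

Frame 1: OPEN (5+0=5). Cumulative: 5
Frame 2: STRIKE. 10 + next two rolls (10+5) = 25. Cumulative: 30
Frame 3: STRIKE. 10 + next two rolls (5+5) = 20. Cumulative: 50
Frame 4: SPARE (5+5=10). 10 + next roll (6) = 16. Cumulative: 66
Frame 5: SPARE (6+4=10). 10 + next roll (8) = 18. Cumulative: 84
Frame 6: OPEN (8+0=8). Cumulative: 92
Frame 7: OPEN (7+1=8). Cumulative: 100

Answer: 18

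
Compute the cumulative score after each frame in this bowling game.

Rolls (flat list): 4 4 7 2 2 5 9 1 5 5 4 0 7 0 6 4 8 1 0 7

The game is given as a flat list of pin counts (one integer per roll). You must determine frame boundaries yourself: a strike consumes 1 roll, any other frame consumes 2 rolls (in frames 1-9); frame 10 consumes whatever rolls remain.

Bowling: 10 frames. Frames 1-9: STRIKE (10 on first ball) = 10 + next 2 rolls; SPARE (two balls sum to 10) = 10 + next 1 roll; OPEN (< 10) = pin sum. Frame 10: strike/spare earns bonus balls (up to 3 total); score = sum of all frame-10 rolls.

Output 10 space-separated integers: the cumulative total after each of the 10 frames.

Frame 1: OPEN (4+4=8). Cumulative: 8
Frame 2: OPEN (7+2=9). Cumulative: 17
Frame 3: OPEN (2+5=7). Cumulative: 24
Frame 4: SPARE (9+1=10). 10 + next roll (5) = 15. Cumulative: 39
Frame 5: SPARE (5+5=10). 10 + next roll (4) = 14. Cumulative: 53
Frame 6: OPEN (4+0=4). Cumulative: 57
Frame 7: OPEN (7+0=7). Cumulative: 64
Frame 8: SPARE (6+4=10). 10 + next roll (8) = 18. Cumulative: 82
Frame 9: OPEN (8+1=9). Cumulative: 91
Frame 10: OPEN. Sum of all frame-10 rolls (0+7) = 7. Cumulative: 98

Answer: 8 17 24 39 53 57 64 82 91 98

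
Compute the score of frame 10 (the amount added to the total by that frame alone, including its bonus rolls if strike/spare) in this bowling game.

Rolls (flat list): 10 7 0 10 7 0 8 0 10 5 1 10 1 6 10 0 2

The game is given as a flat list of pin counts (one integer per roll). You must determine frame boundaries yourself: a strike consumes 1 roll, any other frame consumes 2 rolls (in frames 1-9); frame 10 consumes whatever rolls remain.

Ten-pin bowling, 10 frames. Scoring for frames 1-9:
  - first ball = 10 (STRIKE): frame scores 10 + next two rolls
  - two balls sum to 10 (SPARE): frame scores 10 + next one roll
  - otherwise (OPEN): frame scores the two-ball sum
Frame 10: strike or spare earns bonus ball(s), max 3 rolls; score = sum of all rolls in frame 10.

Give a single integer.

Answer: 12

Derivation:
Frame 1: STRIKE. 10 + next two rolls (7+0) = 17. Cumulative: 17
Frame 2: OPEN (7+0=7). Cumulative: 24
Frame 3: STRIKE. 10 + next two rolls (7+0) = 17. Cumulative: 41
Frame 4: OPEN (7+0=7). Cumulative: 48
Frame 5: OPEN (8+0=8). Cumulative: 56
Frame 6: STRIKE. 10 + next two rolls (5+1) = 16. Cumulative: 72
Frame 7: OPEN (5+1=6). Cumulative: 78
Frame 8: STRIKE. 10 + next two rolls (1+6) = 17. Cumulative: 95
Frame 9: OPEN (1+6=7). Cumulative: 102
Frame 10: STRIKE. Sum of all frame-10 rolls (10+0+2) = 12. Cumulative: 114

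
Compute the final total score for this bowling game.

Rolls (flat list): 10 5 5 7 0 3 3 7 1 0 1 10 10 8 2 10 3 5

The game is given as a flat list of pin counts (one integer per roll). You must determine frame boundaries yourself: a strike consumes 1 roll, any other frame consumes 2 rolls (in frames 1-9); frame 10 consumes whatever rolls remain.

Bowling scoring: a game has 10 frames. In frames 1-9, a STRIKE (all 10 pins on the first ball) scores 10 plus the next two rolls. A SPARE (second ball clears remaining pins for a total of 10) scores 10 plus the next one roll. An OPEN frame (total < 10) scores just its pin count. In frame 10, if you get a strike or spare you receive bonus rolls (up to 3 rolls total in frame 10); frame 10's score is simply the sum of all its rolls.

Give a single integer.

Frame 1: STRIKE. 10 + next two rolls (5+5) = 20. Cumulative: 20
Frame 2: SPARE (5+5=10). 10 + next roll (7) = 17. Cumulative: 37
Frame 3: OPEN (7+0=7). Cumulative: 44
Frame 4: OPEN (3+3=6). Cumulative: 50
Frame 5: OPEN (7+1=8). Cumulative: 58
Frame 6: OPEN (0+1=1). Cumulative: 59
Frame 7: STRIKE. 10 + next two rolls (10+8) = 28. Cumulative: 87
Frame 8: STRIKE. 10 + next two rolls (8+2) = 20. Cumulative: 107
Frame 9: SPARE (8+2=10). 10 + next roll (10) = 20. Cumulative: 127
Frame 10: STRIKE. Sum of all frame-10 rolls (10+3+5) = 18. Cumulative: 145

Answer: 145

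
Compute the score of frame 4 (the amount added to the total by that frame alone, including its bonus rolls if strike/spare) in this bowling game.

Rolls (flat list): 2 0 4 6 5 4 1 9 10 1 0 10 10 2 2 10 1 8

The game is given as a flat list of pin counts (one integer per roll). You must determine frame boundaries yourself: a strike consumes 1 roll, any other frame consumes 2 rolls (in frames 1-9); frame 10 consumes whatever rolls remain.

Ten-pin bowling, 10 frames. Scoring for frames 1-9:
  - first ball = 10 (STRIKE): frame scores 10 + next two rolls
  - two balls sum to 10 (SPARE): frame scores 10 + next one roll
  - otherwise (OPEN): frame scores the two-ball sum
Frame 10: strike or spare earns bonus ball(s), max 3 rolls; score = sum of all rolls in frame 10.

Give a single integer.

Answer: 20

Derivation:
Frame 1: OPEN (2+0=2). Cumulative: 2
Frame 2: SPARE (4+6=10). 10 + next roll (5) = 15. Cumulative: 17
Frame 3: OPEN (5+4=9). Cumulative: 26
Frame 4: SPARE (1+9=10). 10 + next roll (10) = 20. Cumulative: 46
Frame 5: STRIKE. 10 + next two rolls (1+0) = 11. Cumulative: 57
Frame 6: OPEN (1+0=1). Cumulative: 58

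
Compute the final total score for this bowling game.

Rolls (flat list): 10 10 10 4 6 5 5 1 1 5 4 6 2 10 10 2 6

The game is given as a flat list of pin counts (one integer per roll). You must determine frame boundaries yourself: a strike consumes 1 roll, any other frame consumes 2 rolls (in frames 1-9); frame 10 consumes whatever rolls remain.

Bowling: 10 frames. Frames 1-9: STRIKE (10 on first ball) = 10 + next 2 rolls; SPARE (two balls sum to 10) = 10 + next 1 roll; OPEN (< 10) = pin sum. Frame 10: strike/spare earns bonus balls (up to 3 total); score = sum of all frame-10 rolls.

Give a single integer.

Answer: 159

Derivation:
Frame 1: STRIKE. 10 + next two rolls (10+10) = 30. Cumulative: 30
Frame 2: STRIKE. 10 + next two rolls (10+4) = 24. Cumulative: 54
Frame 3: STRIKE. 10 + next two rolls (4+6) = 20. Cumulative: 74
Frame 4: SPARE (4+6=10). 10 + next roll (5) = 15. Cumulative: 89
Frame 5: SPARE (5+5=10). 10 + next roll (1) = 11. Cumulative: 100
Frame 6: OPEN (1+1=2). Cumulative: 102
Frame 7: OPEN (5+4=9). Cumulative: 111
Frame 8: OPEN (6+2=8). Cumulative: 119
Frame 9: STRIKE. 10 + next two rolls (10+2) = 22. Cumulative: 141
Frame 10: STRIKE. Sum of all frame-10 rolls (10+2+6) = 18. Cumulative: 159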